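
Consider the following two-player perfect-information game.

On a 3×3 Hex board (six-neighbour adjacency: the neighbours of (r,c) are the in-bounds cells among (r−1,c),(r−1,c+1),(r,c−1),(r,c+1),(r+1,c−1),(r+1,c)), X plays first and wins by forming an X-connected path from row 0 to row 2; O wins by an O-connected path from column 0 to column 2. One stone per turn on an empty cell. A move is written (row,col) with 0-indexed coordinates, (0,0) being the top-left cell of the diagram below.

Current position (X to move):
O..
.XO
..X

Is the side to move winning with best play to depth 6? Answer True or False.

[O../.XO/..X] X move#1: (0,1):+1/OX./.XO/..X*, (0,2):+1/O.X/.XO/..X, (1,0):+1/O../XXO/..X, (2,0):+1/O../.XO/X.X, (2,1):+1/O../.XO/.XX
[OX./.XO/..X] O move#2: (0,2):-1/OXO/.XO/..X*, (1,0):-1/OX./OXO/..X, (2,0):-1/OX./.XO/O.X, (2,1):-1/OX./.XO/.OX
[OXO/.XO/..X] X move#3: (1,0):+1/OXO/XXO/..X*, (2,0):+1/OXO/.XO/X.X, (2,1):+1/OXO/.XO/.XX
[OXO/XXO/..X] O move#4: (2,0):-1/OXO/XXO/O.X*, (2,1):-1/OXO/XXO/.OX
[OXO/XXO/O.X] X move#5: (2,1):+1/OXO/XXO/OXX*
[OXO/XXO/OXX] end (terminal -1, O#6); searched O../.XO/..X to 6

X winning at [O../.XO/..X]: True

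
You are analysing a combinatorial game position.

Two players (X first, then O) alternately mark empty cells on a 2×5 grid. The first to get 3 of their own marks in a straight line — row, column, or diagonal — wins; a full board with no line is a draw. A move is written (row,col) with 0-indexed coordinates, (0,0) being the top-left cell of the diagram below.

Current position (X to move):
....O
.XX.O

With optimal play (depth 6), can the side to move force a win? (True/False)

X winning at [....O/.XX.O]: True

ply 1, X at ....O/.XX.O | (0,0)=+1→X...O/.XX.O*; (0,1)=+1→.X..O/.XX.O; (0,2)=+1→..X.O/.XX.O; (0,3)=+1→...XO/.XX.O; (1,0)=+1→....O/XXX.O; (1,3)=+1→....O/.XXXO
ply 2, O at X...O/.XX.O | (0,1)=-1→XO..O/.XX.O*; (0,2)=-1→X.O.O/.XX.O; (0,3)=-1→X..OO/.XX.O; (1,0)=-1→X...O/OXX.O; (1,3)=-1→X...O/.XXOO
ply 3, X at XO..O/.XX.O | (0,2)=+1→XOX.O/.XX.O*; (0,3)=+1→XO.XO/.XX.O; (1,0)=+1→XO..O/XXX.O; (1,3)=+1→XO..O/.XXXO
ply 4, O at XOX.O/.XX.O | (0,3)=-1→XOXOO/.XX.O*; (1,0)=-1→XOX.O/OXX.O; (1,3)=-1→XOX.O/.XXOO
ply 5, X at XOXOO/.XX.O | (1,0)=+1→XOXOO/XXX.O*; (1,3)=+1→XOXOO/.XXXO
ply 6: XOXOO/XXX.O is terminal -1 (O); from ....O/.XX.O depth 6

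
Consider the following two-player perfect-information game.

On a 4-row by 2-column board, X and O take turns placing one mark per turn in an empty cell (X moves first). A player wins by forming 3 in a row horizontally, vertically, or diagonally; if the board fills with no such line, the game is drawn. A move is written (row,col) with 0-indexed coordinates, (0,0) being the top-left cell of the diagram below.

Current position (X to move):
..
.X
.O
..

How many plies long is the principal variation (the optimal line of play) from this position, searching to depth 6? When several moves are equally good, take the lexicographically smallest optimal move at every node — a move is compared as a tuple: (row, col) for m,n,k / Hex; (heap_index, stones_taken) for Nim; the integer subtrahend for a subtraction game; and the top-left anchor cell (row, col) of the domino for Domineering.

PV length from [../.X/.O/..]: 6 plies

p1 X@[../.X/.O/..]: (0,0)[X./.X/.O/..]+0* (0,1)[.X/.X/.O/..]+0 (1,0)[../XX/.O/..]+0 (2,0)[../.X/XO/..]+0 (3,0)[../.X/.O/X.]+0 (3,1)[../.X/.O/.X]+0
p2 O@[X./.X/.O/..]: (0,1)[XO/.X/.O/..]+0* (1,0)[X./OX/.O/..]+0 (2,0)[X./.X/OO/..]+0 (3,0)[X./.X/.O/O.]+0 (3,1)[X./.X/.O/.O]+0
p3 X@[XO/.X/.O/..]: (1,0)[XO/XX/.O/..]+0* (2,0)[XO/.X/XO/..]+0 (3,0)[XO/.X/.O/X.]+0 (3,1)[XO/.X/.O/.X]+0
p4 O@[XO/XX/.O/..]: (2,0)[XO/XX/OO/..]+0* (3,0)[XO/XX/.O/O.]-1 (3,1)[XO/XX/.O/.O]-1
p5 X@[XO/XX/OO/..]: (3,0)[XO/XX/OO/X.]+0* (3,1)[XO/XX/OO/.X]+0
p6 O@[XO/XX/OO/X.]: (3,1)[XO/XX/OO/XO]+0*
p7 X@[XO/XX/OO/XO] terminal +0; root [../.X/.O/..] d6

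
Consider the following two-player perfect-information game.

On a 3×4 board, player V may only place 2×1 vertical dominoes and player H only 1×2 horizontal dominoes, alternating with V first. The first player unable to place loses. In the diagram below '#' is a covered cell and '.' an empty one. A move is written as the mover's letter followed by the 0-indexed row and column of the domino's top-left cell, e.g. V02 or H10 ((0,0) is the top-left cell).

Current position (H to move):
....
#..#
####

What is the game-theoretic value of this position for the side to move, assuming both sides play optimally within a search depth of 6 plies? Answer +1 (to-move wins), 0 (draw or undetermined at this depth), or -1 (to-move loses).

value(..../#..#/####, H) = +1

ply 1, H at ..../#..#/#### | H00=-1→##../#..#/####; H01=+1→.##./#..#/####*; H02=-1→..##/#..#/####; H11=+1→..../####/####
ply 2: .##./#..#/#### is terminal -1 (V); from ..../#..#/#### depth 6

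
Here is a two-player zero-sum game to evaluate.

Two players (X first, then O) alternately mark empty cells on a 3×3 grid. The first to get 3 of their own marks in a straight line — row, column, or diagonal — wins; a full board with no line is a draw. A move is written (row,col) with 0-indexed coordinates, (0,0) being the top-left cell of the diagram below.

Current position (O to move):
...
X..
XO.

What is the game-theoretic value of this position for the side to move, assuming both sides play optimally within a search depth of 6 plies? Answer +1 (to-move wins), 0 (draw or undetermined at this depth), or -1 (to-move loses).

ply 1, O at .../X../XO. | (0,0)=-1→O../X../XO.*; (0,1)=-1→.O./X../XO.; (0,2)=-1→..O/X../XO.; (1,1)=-1→.../XO./XO.; (1,2)=-1→.../X.O/XO.; (2,2)=-1→.../X../XOO
ply 2, X at O../X../XO. | (0,1)=+0→OX./X../XO.; (0,2)=-1→O.X/X../XO.; (1,1)=+1→O../XX./XO.*; (1,2)=-1→O../X.X/XO.; (2,2)=-1→O../X../XOX
ply 3, O at O../XX./XO. | (0,1)=-1→OO./XX./XO.*; (0,2)=-1→O.O/XX./XO.; (1,2)=-1→O../XXO/XO.; (2,2)=-1→O../XX./XOO
ply 4, X at OO./XX./XO. | (0,2)=+1→OOX/XX./XO.*; (1,2)=+1→OO./XXX/XO.; (2,2)=-1→OO./XX./XOX
ply 5: OOX/XX./XO. is terminal -1 (O); from .../X../XO. depth 6

value(.../X../XO., O) = -1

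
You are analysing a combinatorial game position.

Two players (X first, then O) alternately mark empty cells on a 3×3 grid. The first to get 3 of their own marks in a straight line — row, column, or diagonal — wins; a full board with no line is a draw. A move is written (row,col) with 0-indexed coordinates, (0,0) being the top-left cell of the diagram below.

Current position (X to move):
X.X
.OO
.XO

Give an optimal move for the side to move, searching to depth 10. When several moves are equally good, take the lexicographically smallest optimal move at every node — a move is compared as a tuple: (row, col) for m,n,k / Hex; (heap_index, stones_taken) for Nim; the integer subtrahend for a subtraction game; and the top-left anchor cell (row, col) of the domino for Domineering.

X's best at [X.X/.OO/.XO]: (0,1)

[X.X/.OO/.XO] X move#1: (0,1):+1/XXX/.OO/.XO*, (1,0):+1/X.X/XOO/.XO, (2,0):-1/X.X/.OO/XXO
[XXX/.OO/.XO] end (terminal -1, O#2); searched X.X/.OO/.XO to 10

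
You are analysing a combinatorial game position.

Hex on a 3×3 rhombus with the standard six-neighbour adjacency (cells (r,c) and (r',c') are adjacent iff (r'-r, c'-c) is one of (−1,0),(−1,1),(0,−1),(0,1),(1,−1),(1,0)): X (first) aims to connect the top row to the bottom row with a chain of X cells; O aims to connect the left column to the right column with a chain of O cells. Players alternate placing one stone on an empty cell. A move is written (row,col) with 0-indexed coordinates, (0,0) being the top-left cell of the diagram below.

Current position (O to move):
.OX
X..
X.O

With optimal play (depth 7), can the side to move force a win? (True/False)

O winning at [.OX/X../X.O]: False

p1 O@[.OX/X../X.O]: (0,0)[OOX/X../X.O]-1* (1,1)[.OX/XO./X.O]-1 (1,2)[.OX/X.O/X.O]-1 (2,1)[.OX/X../XOO]-1
p2 X@[OOX/X../X.O]: (1,1)[OOX/XX./X.O]+1* (1,2)[OOX/X.X/X.O]+1 (2,1)[OOX/X../XXO]+1
p3 O@[OOX/XX./X.O] terminal -1; root [.OX/X../X.O] d7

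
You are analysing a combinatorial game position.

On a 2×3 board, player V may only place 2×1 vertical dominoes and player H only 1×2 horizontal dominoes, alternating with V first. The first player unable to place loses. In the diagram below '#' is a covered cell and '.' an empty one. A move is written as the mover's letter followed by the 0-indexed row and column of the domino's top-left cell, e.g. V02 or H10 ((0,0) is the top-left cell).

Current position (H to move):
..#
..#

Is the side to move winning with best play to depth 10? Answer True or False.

ply 1, H at ..#/..# | H00=+1→###/..#*; H10=+1→..#/###
ply 2: ###/..# is terminal -1 (V); from ..#/..# depth 10

H winning at [..#/..#]: True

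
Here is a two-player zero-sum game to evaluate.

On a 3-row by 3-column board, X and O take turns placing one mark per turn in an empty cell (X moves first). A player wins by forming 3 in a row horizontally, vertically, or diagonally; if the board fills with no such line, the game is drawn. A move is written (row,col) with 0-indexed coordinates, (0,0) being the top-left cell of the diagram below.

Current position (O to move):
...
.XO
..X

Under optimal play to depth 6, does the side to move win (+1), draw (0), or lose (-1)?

value(.../.XO/..X, O) = -1

p1 O@[.../.XO/..X]: (0,0)[O../.XO/..X]-1* (0,1)[.O./.XO/..X]-1 (0,2)[..O/.XO/..X]-1 (1,0)[.../OXO/..X]-1 (2,0)[.../.XO/O.X]-1 (2,1)[.../.XO/.OX]-1
p2 X@[O../.XO/..X]: (0,1)[OX./.XO/..X]+0 (0,2)[O.X/.XO/..X]+0 (1,0)[O../XXO/..X]+0 (2,0)[O../.XO/X.X]+1* (2,1)[O../.XO/.XX]+1
p3 O@[O../.XO/X.X]: (0,1)[OO./.XO/X.X]-1* (0,2)[O.O/.XO/X.X]-1 (1,0)[O../OXO/X.X]-1 (2,1)[O../.XO/XOX]-1
p4 X@[OO./.XO/X.X]: (0,2)[OOX/.XO/X.X]+1* (1,0)[OO./XXO/X.X]-1 (2,1)[OO./.XO/XXX]+1
p5 O@[OOX/.XO/X.X] terminal -1; root [.../.XO/..X] d6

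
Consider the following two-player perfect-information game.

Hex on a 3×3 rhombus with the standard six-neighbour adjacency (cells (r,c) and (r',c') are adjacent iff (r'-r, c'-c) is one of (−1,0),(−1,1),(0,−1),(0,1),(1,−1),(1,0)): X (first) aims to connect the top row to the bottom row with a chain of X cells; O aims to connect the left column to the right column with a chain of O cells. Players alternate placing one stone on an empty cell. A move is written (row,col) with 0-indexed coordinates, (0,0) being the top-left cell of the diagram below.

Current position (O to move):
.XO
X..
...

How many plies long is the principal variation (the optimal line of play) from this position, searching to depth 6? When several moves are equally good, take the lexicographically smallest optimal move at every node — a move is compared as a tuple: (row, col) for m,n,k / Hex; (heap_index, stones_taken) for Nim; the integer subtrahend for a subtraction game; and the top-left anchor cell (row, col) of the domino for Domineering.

PV length from [.XO/X../...]: 3 plies

p1 O@[.XO/X../...]: (0,0)[OXO/X../...]-1 (1,1)[.XO/XO./...]-1 (1,2)[.XO/X.O/...]-1 (2,0)[.XO/X../O..]+1* (2,1)[.XO/X../.O.]-1 (2,2)[.XO/X../..O]-1
p2 X@[.XO/X../O..]: (0,0)[XXO/X../O..]-1* (1,1)[.XO/XX./O..]-1 (1,2)[.XO/X.X/O..]-1 (2,1)[.XO/X../OX.]-1 (2,2)[.XO/X../O.X]-1
p3 O@[XXO/X../O..]: (1,1)[XXO/XO./O..]+1* (1,2)[XXO/X.O/O..]+1 (2,1)[XXO/X../OO.]+1 (2,2)[XXO/X../O.O]+1
p4 X@[XXO/XO./O..] terminal -1; root [.XO/X../...] d6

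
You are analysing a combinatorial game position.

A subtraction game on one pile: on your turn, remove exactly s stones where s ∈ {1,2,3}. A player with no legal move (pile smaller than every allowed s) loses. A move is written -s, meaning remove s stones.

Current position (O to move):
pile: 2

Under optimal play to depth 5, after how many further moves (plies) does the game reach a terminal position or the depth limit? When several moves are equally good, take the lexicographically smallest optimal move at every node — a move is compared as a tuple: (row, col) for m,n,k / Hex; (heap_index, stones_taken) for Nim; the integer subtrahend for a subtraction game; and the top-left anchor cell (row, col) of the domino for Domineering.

p1 O@[2]: -1[1]-1 -2[0]+1*
p2 X@[0] terminal -1; root [2] d5

PV length from [2]: 1 ply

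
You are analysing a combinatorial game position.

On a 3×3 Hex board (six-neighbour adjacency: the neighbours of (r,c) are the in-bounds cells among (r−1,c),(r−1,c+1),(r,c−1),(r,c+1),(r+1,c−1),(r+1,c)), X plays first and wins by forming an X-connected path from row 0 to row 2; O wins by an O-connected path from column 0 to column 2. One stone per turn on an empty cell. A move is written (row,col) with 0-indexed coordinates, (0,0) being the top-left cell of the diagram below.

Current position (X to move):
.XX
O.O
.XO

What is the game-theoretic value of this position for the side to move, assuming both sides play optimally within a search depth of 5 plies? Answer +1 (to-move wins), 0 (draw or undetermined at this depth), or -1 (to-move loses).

p1 X@[.XX/O.O/.XO]: (0,0)[XXX/O.O/.XO]-1 (1,1)[.XX/OXO/.XO]+1* (2,0)[.XX/O.O/XXO]-1
p2 O@[.XX/OXO/.XO] terminal -1; root [.XX/O.O/.XO] d5

value(.XX/O.O/.XO, X) = +1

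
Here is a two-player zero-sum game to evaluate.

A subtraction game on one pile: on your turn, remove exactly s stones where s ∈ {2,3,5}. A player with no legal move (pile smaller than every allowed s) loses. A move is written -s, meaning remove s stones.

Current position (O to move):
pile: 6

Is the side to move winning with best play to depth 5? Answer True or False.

O winning at [6]: True

ply 1, O at 6 | -2=-1→4; -3=-1→3; -5=+1→1*
ply 2: 1 is terminal -1 (X); from 6 depth 5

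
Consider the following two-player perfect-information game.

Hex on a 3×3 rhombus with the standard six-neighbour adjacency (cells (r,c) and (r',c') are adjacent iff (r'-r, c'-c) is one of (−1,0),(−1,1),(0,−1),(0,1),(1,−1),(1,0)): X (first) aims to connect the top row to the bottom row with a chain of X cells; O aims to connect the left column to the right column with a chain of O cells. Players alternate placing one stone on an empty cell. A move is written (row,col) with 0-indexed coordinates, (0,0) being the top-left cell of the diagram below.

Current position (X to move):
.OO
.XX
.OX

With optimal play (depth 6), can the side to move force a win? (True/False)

X winning at [.OO/.XX/.OX]: False

p1 X@[.OO/.XX/.OX]: (0,0)[XOO/.XX/.OX]-1* (1,0)[.OO/XXX/.OX]-1 (2,0)[.OO/.XX/XOX]-1
p2 O@[XOO/.XX/.OX]: (1,0)[XOO/OXX/.OX]+1* (2,0)[XOO/.XX/OOX]-1
p3 X@[XOO/OXX/.OX] terminal -1; root [.OO/.XX/.OX] d6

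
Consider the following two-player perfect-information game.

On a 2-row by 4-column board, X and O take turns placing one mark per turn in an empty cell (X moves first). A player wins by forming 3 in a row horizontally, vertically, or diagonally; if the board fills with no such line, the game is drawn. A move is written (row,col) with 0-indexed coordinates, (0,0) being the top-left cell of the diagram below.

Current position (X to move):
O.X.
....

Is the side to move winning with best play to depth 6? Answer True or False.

[O.X./....] X move#1: (0,1):+0/OXX./....*, (0,3):+0/O.XX/...., (1,0):+0/O.X./X..., (1,1):+0/O.X./.X.., (1,2):+0/O.X./..X., (1,3):+0/O.X./...X
[OXX./....] O move#2: (0,3):+0/OXXO/....*, (1,0):-1/OXX./O..., (1,1):-1/OXX./.O.., (1,2):-1/OXX./..O., (1,3):-1/OXX./...O
[OXXO/....] X move#3: (1,0):+0/OXXO/X...*, (1,1):+0/OXXO/.X.., (1,2):+0/OXXO/..X., (1,3):+0/OXXO/...X
[OXXO/X...] O move#4: (1,1):+0/OXXO/XO..*, (1,2):+0/OXXO/X.O., (1,3):+0/OXXO/X..O
[OXXO/XO..] X move#5: (1,2):+0/OXXO/XOX.*, (1,3):+0/OXXO/XO.X
[OXXO/XOX.] O move#6: (1,3):+0/OXXO/XOXO*
[OXXO/XOXO] end (terminal +0, X#7); searched O.X./.... to 6

X winning at [O.X./....]: False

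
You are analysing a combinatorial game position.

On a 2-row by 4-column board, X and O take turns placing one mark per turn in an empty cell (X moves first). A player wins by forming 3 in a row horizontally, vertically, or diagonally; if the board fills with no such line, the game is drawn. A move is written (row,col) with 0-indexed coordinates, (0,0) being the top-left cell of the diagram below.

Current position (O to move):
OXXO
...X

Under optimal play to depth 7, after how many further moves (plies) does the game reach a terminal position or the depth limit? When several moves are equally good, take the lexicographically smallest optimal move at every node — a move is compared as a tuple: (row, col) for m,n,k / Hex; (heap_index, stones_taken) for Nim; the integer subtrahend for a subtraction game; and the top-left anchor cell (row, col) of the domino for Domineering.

ply 1, O at OXXO/...X | (1,0)=+0→OXXO/O..X*; (1,1)=+0→OXXO/.O.X; (1,2)=+0→OXXO/..OX
ply 2, X at OXXO/O..X | (1,1)=+0→OXXO/OX.X*; (1,2)=+0→OXXO/O.XX
ply 3, O at OXXO/OX.X | (1,2)=+0→OXXO/OXOX*
ply 4: OXXO/OXOX is terminal +0 (X); from OXXO/...X depth 7

PV length from [OXXO/...X]: 3 plies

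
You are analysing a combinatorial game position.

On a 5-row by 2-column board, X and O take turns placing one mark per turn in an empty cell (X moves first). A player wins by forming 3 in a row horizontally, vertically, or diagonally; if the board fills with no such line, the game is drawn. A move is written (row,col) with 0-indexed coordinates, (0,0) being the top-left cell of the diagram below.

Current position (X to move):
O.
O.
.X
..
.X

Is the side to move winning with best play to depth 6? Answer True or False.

X winning at [O./O./.X/../.X]: True

p1 X@[O./O./.X/../.X]: (0,1)[OX/O./.X/../.X]-1 (1,1)[O./OX/.X/../.X]-1 (2,0)[O./O./XX/../.X]+0 (3,0)[O./O./.X/X./.X]-1 (3,1)[O./O./.X/.X/.X]+1* (4,0)[O./O./.X/../XX]-1
p2 O@[O./O./.X/.X/.X] terminal -1; root [O./O./.X/../.X] d6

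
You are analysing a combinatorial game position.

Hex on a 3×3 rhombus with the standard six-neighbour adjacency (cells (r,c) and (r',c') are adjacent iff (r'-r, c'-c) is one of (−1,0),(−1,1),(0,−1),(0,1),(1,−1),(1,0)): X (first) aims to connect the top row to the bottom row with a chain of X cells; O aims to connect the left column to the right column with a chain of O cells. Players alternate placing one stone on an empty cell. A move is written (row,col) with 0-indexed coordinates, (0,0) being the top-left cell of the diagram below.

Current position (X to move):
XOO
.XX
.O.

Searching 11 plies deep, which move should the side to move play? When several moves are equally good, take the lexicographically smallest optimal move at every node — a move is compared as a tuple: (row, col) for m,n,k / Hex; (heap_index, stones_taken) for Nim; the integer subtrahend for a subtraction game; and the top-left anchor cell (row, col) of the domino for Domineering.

X's best at [XOO/.XX/.O.]: (1,0)

ply 1, X at XOO/.XX/.O. | (1,0)=+1→XOO/XXX/.O.*; (2,0)=-1→XOO/.XX/XO.; (2,2)=-1→XOO/.XX/.OX
ply 2, O at XOO/XXX/.O. | (2,0)=-1→XOO/XXX/OO.*; (2,2)=-1→XOO/XXX/.OO
ply 3, X at XOO/XXX/OO. | (2,2)=+1→XOO/XXX/OOX*
ply 4: XOO/XXX/OOX is terminal -1 (O); from XOO/.XX/.O. depth 11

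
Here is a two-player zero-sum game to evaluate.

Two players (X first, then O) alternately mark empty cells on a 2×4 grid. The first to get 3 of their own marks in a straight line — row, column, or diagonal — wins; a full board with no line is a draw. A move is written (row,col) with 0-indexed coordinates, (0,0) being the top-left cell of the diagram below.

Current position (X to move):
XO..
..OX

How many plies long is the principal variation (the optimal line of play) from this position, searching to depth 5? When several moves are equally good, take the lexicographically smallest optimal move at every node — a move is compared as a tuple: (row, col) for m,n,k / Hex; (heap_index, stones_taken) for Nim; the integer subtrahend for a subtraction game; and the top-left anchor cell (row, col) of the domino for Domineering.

PV length from [XO../..OX]: 4 plies

p1 X@[XO../..OX]: (0,2)[XOX./..OX]+0* (0,3)[XO.X/..OX]+0 (1,0)[XO../X.OX]+0 (1,1)[XO../.XOX]+0
p2 O@[XOX./..OX]: (0,3)[XOXO/..OX]+0* (1,0)[XOX./O.OX]+0 (1,1)[XOX./.OOX]+0
p3 X@[XOXO/..OX]: (1,0)[XOXO/X.OX]+0* (1,1)[XOXO/.XOX]+0
p4 O@[XOXO/X.OX]: (1,1)[XOXO/XOOX]+0*
p5 X@[XOXO/XOOX] terminal +0; root [XO../..OX] d5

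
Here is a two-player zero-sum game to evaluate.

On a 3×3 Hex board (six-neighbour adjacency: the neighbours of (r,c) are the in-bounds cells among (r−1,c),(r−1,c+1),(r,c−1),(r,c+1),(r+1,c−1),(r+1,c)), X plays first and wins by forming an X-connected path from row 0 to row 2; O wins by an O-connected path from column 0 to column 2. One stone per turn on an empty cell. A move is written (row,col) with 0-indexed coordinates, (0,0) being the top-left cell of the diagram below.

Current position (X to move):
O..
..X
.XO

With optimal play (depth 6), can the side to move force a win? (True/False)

X winning at [O../..X/.XO]: True

ply 1, X at O../..X/.XO | (0,1)=+1→OX./..X/.XO*; (0,2)=+1→O.X/..X/.XO; (1,0)=+1→O../X.X/.XO; (1,1)=+1→O../.XX/.XO; (2,0)=+1→O../..X/XXO
ply 2, O at OX./..X/.XO | (0,2)=-1→OXO/..X/.XO*; (1,0)=-1→OX./O.X/.XO; (1,1)=-1→OX./.OX/.XO; (2,0)=-1→OX./..X/OXO
ply 3, X at OXO/..X/.XO | (1,0)=+1→OXO/X.X/.XO*; (1,1)=+1→OXO/.XX/.XO; (2,0)=+1→OXO/..X/XXO
ply 4, O at OXO/X.X/.XO | (1,1)=-1→OXO/XOX/.XO*; (2,0)=-1→OXO/X.X/OXO
ply 5, X at OXO/XOX/.XO | (2,0)=+1→OXO/XOX/XXO*
ply 6: OXO/XOX/XXO is terminal -1 (O); from O../..X/.XO depth 6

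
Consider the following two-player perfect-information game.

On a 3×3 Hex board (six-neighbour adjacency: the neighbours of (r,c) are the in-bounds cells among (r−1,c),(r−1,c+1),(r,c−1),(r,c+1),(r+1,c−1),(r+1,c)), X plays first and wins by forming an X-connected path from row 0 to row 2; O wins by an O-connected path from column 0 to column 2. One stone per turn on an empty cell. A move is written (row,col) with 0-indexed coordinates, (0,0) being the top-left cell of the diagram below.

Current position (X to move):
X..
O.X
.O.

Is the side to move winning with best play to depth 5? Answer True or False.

X winning at [X../O.X/.O.]: True

ply 1, X at X../O.X/.O. | (0,1)=-1→XX./O.X/.O.; (0,2)=-1→X.X/O.X/.O.; (1,1)=+1→X../OXX/.O.*; (2,0)=-1→X../O.X/XO.; (2,2)=-1→X../O.X/.OX
ply 2, O at X../OXX/.O. | (0,1)=-1→XO./OXX/.O.*; (0,2)=-1→X.O/OXX/.O.; (2,0)=-1→X../OXX/OO.; (2,2)=-1→X../OXX/.OO
ply 3, X at XO./OXX/.O. | (0,2)=+1→XOX/OXX/.O.*; (2,0)=-1→XO./OXX/XO.; (2,2)=-1→XO./OXX/.OX
ply 4, O at XOX/OXX/.O. | (2,0)=-1→XOX/OXX/OO.*; (2,2)=-1→XOX/OXX/.OO
ply 5, X at XOX/OXX/OO. | (2,2)=+1→XOX/OXX/OOX*
ply 6: XOX/OXX/OOX is terminal -1 (O); from X../O.X/.O. depth 5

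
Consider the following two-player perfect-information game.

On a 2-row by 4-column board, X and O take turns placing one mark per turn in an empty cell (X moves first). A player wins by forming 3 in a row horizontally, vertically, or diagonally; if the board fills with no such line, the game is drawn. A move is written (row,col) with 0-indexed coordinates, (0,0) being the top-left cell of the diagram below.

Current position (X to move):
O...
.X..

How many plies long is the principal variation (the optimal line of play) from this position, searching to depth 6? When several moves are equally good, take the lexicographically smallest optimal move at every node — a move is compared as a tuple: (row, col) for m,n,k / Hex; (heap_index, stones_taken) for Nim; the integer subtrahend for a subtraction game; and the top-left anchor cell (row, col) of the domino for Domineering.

PV length from [O.../.X..]: 5 plies

ply 1, X at O.../.X.. | (0,1)=+0→OX../.X..; (0,2)=+0→O.X./.X..; (0,3)=+0→O..X/.X..; (1,0)=+0→O.../XX..; (1,2)=+1→O.../.XX.*; (1,3)=+0→O.../.X.X
ply 2, O at O.../.XX. | (0,1)=-1→OO../.XX.*; (0,2)=-1→O.O./.XX.; (0,3)=-1→O..O/.XX.; (1,0)=-1→O.../OXX.; (1,3)=-1→O.../.XXO
ply 3, X at OO../.XX. | (0,2)=+1→OOX./.XX.*; (0,3)=-1→OO.X/.XX.; (1,0)=+1→OO../XXX.; (1,3)=+1→OO../.XXX
ply 4, O at OOX./.XX. | (0,3)=-1→OOXO/.XX.*; (1,0)=-1→OOX./OXX.; (1,3)=-1→OOX./.XXO
ply 5, X at OOXO/.XX. | (1,0)=+1→OOXO/XXX.*; (1,3)=+1→OOXO/.XXX
ply 6: OOXO/XXX. is terminal -1 (O); from O.../.X.. depth 6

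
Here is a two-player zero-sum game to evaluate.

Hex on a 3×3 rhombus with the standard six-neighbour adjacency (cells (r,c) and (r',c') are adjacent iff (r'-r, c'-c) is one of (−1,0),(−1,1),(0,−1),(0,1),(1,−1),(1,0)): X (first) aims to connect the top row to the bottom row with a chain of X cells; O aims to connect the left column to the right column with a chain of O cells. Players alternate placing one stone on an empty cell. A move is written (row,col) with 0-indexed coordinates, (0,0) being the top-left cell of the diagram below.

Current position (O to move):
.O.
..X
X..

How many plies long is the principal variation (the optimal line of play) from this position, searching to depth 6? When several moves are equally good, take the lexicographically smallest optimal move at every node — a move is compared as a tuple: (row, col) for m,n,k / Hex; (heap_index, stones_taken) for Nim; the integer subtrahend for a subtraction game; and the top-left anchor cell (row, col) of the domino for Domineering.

PV length from [.O./..X/X..]: 3 plies

ply 1, O at .O./..X/X.. | (0,0)=-1→OO./..X/X..; (0,2)=+1→.OO/..X/X..*; (1,0)=-1→.O./O.X/X..; (1,1)=-1→.O./.OX/X..; (2,1)=-1→.O./..X/XO.; (2,2)=-1→.O./..X/X.O
ply 2, X at .OO/..X/X.. | (0,0)=-1→XOO/..X/X..*; (1,0)=-1→.OO/X.X/X..; (1,1)=-1→.OO/.XX/X..; (2,1)=-1→.OO/..X/XX.; (2,2)=-1→.OO/..X/X.X
ply 3, O at XOO/..X/X.. | (1,0)=+1→XOO/O.X/X..*; (1,1)=-1→XOO/.OX/X..; (2,1)=-1→XOO/..X/XO.; (2,2)=-1→XOO/..X/X.O
ply 4: XOO/O.X/X.. is terminal -1 (X); from .O./..X/X.. depth 6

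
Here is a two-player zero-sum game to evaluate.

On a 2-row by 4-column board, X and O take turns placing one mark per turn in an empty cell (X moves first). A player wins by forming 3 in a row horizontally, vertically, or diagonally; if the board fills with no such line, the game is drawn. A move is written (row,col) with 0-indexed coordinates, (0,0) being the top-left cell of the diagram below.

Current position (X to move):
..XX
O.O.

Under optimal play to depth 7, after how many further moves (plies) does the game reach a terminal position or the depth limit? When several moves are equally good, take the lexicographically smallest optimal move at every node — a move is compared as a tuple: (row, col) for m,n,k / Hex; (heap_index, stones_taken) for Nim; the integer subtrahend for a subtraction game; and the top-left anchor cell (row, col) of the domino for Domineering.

PV length from [..XX/O.O.]: 1 ply

[..XX/O.O.] X move#1: (0,0):-1/X.XX/O.O., (0,1):+1/.XXX/O.O.*, (1,1):+0/..XX/OXO., (1,3):-1/..XX/O.OX
[.XXX/O.O.] end (terminal -1, O#2); searched ..XX/O.O. to 7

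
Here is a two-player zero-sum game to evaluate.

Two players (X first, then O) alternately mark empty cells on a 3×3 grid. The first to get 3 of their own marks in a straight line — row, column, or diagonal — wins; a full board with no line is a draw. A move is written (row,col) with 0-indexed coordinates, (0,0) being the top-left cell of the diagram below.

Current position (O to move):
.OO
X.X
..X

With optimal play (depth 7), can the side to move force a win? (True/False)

O winning at [.OO/X.X/..X]: True

[.OO/X.X/..X] O move#1: (0,0):+1/OOO/X.X/..X*, (1,1):+1/.OO/XOX/..X, (2,0):-1/.OO/X.X/O.X, (2,1):-1/.OO/X.X/.OX
[OOO/X.X/..X] end (terminal -1, X#2); searched .OO/X.X/..X to 7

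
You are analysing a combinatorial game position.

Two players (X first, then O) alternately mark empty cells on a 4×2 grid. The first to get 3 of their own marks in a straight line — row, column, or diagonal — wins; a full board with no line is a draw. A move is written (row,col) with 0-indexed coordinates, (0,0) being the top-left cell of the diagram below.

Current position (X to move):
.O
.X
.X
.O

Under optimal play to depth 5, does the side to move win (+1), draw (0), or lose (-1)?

ply 1, X at .O/.X/.X/.O | (0,0)=+0→XO/.X/.X/.O*; (1,0)=+0→.O/XX/.X/.O; (2,0)=+0→.O/.X/XX/.O; (3,0)=+0→.O/.X/.X/XO
ply 2, O at XO/.X/.X/.O | (1,0)=+0→XO/OX/.X/.O*; (2,0)=+0→XO/.X/OX/.O; (3,0)=+0→XO/.X/.X/OO
ply 3, X at XO/OX/.X/.O | (2,0)=+0→XO/OX/XX/.O*; (3,0)=+0→XO/OX/.X/XO
ply 4, O at XO/OX/XX/.O | (3,0)=+0→XO/OX/XX/OO*
ply 5: XO/OX/XX/OO is terminal +0 (X); from .O/.X/.X/.O depth 5

value(.O/.X/.X/.O, X) = 0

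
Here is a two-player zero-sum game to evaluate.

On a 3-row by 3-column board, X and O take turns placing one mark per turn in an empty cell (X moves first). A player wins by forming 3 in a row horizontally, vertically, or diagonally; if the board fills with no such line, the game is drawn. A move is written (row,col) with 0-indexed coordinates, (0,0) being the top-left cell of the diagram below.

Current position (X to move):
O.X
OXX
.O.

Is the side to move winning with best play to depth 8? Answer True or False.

X winning at [O.X/OXX/.O.]: True

p1 X@[O.X/OXX/.O.]: (0,1)[OXX/OXX/.O.]-1 (2,0)[O.X/OXX/XO.]+1* (2,2)[O.X/OXX/.OX]+1
p2 O@[O.X/OXX/XO.] terminal -1; root [O.X/OXX/.O.] d8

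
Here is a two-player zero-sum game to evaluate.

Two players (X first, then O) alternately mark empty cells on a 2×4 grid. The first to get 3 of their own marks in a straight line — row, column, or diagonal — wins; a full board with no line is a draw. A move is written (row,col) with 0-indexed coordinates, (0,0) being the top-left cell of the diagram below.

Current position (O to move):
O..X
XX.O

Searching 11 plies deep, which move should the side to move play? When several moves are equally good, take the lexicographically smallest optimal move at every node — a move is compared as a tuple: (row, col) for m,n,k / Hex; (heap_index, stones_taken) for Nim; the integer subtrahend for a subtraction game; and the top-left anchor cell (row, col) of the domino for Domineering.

O's best at [O..X/XX.O]: (1,2)

p1 O@[O..X/XX.O]: (0,1)[OO.X/XX.O]-1 (0,2)[O.OX/XX.O]-1 (1,2)[O..X/XXOO]+0*
p2 X@[O..X/XXOO]: (0,1)[OX.X/XXOO]+0* (0,2)[O.XX/XXOO]+0
p3 O@[OX.X/XXOO]: (0,2)[OXOX/XXOO]+0*
p4 X@[OXOX/XXOO] terminal +0; root [O..X/XX.O] d11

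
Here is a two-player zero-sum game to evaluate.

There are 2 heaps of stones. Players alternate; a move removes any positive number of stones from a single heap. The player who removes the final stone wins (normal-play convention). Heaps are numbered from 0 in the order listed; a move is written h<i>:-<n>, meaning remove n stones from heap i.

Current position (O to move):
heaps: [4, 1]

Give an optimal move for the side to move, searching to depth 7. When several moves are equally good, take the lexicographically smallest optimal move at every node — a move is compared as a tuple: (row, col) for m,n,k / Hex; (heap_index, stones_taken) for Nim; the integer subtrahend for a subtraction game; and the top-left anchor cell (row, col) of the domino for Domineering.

p1 O@[(4,1)]: h0:-1[(3,1)]-1 h0:-2[(2,1)]-1 h0:-3[(1,1)]+1* h0:-4[(0,1)]-1 h1:-1[(4,0)]-1
p2 X@[(1,1)]: h0:-1[(0,1)]-1* h1:-1[(1,0)]-1
p3 O@[(0,1)]: h1:-1[(0,0)]+1*
p4 X@[(0,0)] terminal -1; root [(4,1)] d7

O's best at [(4,1)]: h0:-3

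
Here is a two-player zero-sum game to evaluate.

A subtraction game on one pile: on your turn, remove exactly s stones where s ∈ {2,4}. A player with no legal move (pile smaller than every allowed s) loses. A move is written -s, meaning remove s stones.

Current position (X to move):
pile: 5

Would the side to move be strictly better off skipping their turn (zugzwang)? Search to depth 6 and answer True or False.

zugzwang(5, X) = False

p1 X@[5]: -2[3]-1 -4[1]+1*
p2 O@[1] terminal -1; root [5] d6
pass branch (O moves first from the same position):
  | p1 O@[5]: -2[3]-1 -4[1]+1*
  | p2 X@[1] terminal -1; root [5] d6
X moving scores +1; X passing scores -1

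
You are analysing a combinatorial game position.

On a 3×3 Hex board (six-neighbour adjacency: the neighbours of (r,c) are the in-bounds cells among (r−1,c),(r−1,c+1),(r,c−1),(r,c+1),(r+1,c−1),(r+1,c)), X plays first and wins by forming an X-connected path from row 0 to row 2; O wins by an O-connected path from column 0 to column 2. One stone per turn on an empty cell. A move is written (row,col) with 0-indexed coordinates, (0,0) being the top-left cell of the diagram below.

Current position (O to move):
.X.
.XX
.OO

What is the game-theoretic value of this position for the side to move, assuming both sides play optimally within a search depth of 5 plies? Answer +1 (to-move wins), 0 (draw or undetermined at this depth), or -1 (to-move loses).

value(.X./.XX/.OO, O) = +1

[.X./.XX/.OO] O move#1: (0,0):-1/OX./.XX/.OO, (0,2):-1/.XO/.XX/.OO, (1,0):-1/.X./OXX/.OO, (2,0):+1/.X./.XX/OOO*
[.X./.XX/OOO] end (terminal -1, X#2); searched .X./.XX/.OO to 5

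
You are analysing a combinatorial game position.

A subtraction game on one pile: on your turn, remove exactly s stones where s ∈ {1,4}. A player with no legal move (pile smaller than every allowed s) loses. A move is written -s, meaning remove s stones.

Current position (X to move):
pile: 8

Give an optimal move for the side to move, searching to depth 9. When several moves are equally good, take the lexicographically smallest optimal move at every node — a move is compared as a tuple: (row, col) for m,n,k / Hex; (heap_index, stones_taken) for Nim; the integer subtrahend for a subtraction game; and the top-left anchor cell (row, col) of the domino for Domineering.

ply 1, X at 8 | -1=+1→7*; -4=-1→4
ply 2, O at 7 | -1=-1→6*; -4=-1→3
ply 3, X at 6 | -1=+1→5*; -4=+1→2
ply 4, O at 5 | -1=-1→4*; -4=-1→1
ply 5, X at 4 | -1=-1→3; -4=+1→0*
ply 6: 0 is terminal -1 (O); from 8 depth 9

X's best at [8]: -1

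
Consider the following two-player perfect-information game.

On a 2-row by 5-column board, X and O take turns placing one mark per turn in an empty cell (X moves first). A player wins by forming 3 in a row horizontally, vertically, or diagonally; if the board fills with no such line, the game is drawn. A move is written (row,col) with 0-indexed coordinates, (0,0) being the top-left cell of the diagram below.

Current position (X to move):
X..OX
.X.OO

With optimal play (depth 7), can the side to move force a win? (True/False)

X winning at [X..OX/.X.OO]: False

ply 1, X at X..OX/.X.OO | (0,1)=-1→XX.OX/.X.OO; (0,2)=-1→X.XOX/.X.OO; (1,0)=-1→X..OX/XX.OO; (1,2)=+0→X..OX/.XXOO*
ply 2, O at X..OX/.XXOO | (0,1)=-1→XO.OX/.XXOO; (0,2)=-1→X.OOX/.XXOO; (1,0)=+0→X..OX/OXXOO*
ply 3, X at X..OX/OXXOO | (0,1)=+0→XX.OX/OXXOO*; (0,2)=+0→X.XOX/OXXOO
ply 4, O at XX.OX/OXXOO | (0,2)=+0→XXOOX/OXXOO*
ply 5: XXOOX/OXXOO is terminal +0 (X); from X..OX/.X.OO depth 7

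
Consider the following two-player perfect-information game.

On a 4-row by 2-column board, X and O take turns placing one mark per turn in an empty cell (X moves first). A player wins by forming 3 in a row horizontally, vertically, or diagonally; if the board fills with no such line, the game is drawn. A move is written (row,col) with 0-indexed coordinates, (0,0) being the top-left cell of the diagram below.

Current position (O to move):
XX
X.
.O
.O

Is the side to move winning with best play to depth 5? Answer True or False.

[XX/X./.O/.O] O move#1: (1,1):+1/XX/XO/.O/.O*, (2,0):+0/XX/X./OO/.O, (3,0):-1/XX/X./.O/OO
[XX/XO/.O/.O] end (terminal -1, X#2); searched XX/X./.O/.O to 5

O winning at [XX/X./.O/.O]: True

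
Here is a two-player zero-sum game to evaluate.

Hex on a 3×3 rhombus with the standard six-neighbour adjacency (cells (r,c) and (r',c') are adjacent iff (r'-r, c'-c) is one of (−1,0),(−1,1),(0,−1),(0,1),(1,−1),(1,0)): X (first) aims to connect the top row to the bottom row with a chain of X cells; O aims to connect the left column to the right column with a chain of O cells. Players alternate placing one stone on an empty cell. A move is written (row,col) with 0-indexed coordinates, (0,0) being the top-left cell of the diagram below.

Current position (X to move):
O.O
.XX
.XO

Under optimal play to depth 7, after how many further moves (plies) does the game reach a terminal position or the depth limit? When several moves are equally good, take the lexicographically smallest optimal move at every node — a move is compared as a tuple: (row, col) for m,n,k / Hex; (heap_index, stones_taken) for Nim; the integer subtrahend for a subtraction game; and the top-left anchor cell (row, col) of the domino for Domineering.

PV length from [O.O/.XX/.XO]: 1 ply

ply 1, X at O.O/.XX/.XO | (0,1)=+1→OXO/.XX/.XO*; (1,0)=-1→O.O/XXX/.XO; (2,0)=-1→O.O/.XX/XXO
ply 2: OXO/.XX/.XO is terminal -1 (O); from O.O/.XX/.XO depth 7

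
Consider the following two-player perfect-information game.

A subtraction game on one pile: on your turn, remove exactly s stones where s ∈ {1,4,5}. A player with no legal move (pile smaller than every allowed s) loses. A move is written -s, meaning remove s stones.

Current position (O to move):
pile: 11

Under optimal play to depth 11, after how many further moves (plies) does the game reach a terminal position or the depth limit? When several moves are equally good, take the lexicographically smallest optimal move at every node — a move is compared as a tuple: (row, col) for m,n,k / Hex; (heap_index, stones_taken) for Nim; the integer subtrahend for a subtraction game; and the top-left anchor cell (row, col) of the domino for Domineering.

ply 1, O at 11 | -1=+1→10*; -4=-1→7; -5=-1→6
ply 2, X at 10 | -1=-1→9*; -4=-1→6; -5=-1→5
ply 3, O at 9 | -1=+1→8*; -4=-1→5; -5=-1→4
ply 4, X at 8 | -1=-1→7*; -4=-1→4; -5=-1→3
ply 5, O at 7 | -1=-1→6; -4=-1→3; -5=+1→2*
ply 6, X at 2 | -1=-1→1*
ply 7, O at 1 | -1=+1→0*
ply 8: 0 is terminal -1 (X); from 11 depth 11

PV length from [11]: 7 plies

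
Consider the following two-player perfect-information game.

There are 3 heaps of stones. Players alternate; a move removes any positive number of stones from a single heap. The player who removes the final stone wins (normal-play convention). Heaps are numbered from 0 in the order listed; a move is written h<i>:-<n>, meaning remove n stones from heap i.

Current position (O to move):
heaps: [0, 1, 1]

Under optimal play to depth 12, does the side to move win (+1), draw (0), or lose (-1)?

ply 1, O at (0,1,1) | h1:-1=-1→(0,0,1)*; h2:-1=-1→(0,1,0)
ply 2, X at (0,0,1) | h2:-1=+1→(0,0,0)*
ply 3: (0,0,0) is terminal -1 (O); from (0,1,1) depth 12

value((0,1,1), O) = -1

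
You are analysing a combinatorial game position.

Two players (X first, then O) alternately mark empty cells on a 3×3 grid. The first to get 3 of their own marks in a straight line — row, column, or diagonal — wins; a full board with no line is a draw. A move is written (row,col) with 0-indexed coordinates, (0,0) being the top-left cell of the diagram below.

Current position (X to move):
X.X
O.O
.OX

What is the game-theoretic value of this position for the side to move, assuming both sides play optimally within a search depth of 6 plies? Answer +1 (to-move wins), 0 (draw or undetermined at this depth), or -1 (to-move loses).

[X.X/O.O/.OX] X move#1: (0,1):+1/XXX/O.O/.OX*, (1,1):+1/X.X/OXO/.OX, (2,0):-1/X.X/O.O/XOX
[XXX/O.O/.OX] end (terminal -1, O#2); searched X.X/O.O/.OX to 6

value(X.X/O.O/.OX, X) = +1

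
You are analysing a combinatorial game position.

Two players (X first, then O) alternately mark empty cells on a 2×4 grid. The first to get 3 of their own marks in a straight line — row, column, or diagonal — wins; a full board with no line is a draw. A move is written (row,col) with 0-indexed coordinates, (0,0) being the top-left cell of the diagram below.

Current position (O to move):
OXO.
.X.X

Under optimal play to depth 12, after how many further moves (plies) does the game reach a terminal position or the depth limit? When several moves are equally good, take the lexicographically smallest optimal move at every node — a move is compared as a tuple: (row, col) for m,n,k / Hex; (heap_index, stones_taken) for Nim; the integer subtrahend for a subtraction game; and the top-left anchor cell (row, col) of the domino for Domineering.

ply 1, O at OXO./.X.X | (0,3)=-1→OXOO/.X.X; (1,0)=-1→OXO./OX.X; (1,2)=+0→OXO./.XOX*
ply 2, X at OXO./.XOX | (0,3)=+0→OXOX/.XOX*; (1,0)=+0→OXO./XXOX
ply 3, O at OXOX/.XOX | (1,0)=+0→OXOX/OXOX*
ply 4: OXOX/OXOX is terminal +0 (X); from OXO./.X.X depth 12

PV length from [OXO./.X.X]: 3 plies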